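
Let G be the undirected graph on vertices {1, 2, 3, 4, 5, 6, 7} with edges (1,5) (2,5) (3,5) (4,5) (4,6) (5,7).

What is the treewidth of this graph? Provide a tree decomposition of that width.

Treewidth 1.
One optimal decomposition is:
Bags: B1 = {3, 5}  B2 = {1, 5}  B3 = {4, 5}  B4 = {2, 5}  B5 = {4, 6}  B6 = {5, 7}
Tree: B1–B2, B2–B3, B3–B4, B3–B5, B3–B6

Every bag has size at most 2, so the width is 2 − 1 = 1 and tw(G) ≤ 1. G has an edge, so its treewidth is at least 1. Combining the bounds, tw(G) = 1.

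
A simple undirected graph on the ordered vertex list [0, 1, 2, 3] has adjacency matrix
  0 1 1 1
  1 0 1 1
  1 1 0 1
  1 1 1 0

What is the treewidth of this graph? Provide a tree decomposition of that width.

A single bag containing all 4 vertices is trivially a valid decomposition of width 3. On the other hand G contains the 4-clique {0, 1, 2, 3}. A clique must lie in a single bag of any decomposition, so no decomposition can have width below 3. Therefore the treewidth is 3.

Treewidth 3.
One such decomposition:
Bags: B1 = {0, 1, 2, 3}
Tree: (single bag)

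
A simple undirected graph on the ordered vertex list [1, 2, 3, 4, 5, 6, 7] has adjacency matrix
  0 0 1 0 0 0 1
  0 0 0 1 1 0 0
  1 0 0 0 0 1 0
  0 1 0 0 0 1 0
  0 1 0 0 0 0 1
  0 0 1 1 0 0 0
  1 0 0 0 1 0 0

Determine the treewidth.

A width-2 tree decomposition is:
Bags: B1 = {2, 5, 7}  B2 = {1, 2, 7}  B3 = {1, 2, 3}  B4 = {2, 3, 6}  B5 = {2, 4, 6}
Tree: B1–B2, B2–B3, B3–B4, B4–B5
Every bag has size at most 3, so the width is 3 − 1 = 2 and tw(G) ≤ 2. For the lower bound, G contains the cycle 2–5–7–1–3–6–4–2, so G is not a forest; only forests have treewidth ≤ 1, hence tw(G) ≥ 2. Therefore the treewidth is 2.

2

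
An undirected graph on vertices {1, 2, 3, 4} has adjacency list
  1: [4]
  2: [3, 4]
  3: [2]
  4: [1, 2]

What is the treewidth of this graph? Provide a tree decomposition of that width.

Every bag has size at most 2, so the width is 2 − 1 = 1 and tw(G) ≤ 1. G has an edge, so its treewidth is at least 1. Combining the bounds, tw(G) = 1.

Treewidth 1.
Bags: B1 = {2, 3}  B2 = {2, 4}  B3 = {1, 4}
Tree: B1–B2, B2–B3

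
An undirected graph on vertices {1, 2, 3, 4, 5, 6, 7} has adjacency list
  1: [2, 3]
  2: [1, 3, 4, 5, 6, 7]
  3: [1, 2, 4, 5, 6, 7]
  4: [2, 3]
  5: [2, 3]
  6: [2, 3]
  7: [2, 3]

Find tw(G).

A width-2 tree decomposition is:
Bags: B1 = {2, 3, 7}  B2 = {2, 3, 5}  B3 = {2, 3, 4}  B4 = {2, 3, 6}  B5 = {1, 2, 3}
Tree: B1–B2, B1–B3, B2–B4, B4–B5
The largest bag has 3 vertices, giving width 2; this decomposition certifies tw(G) ≤ 2. On the other hand G contains the 3-clique {1, 2, 3}. A clique must lie in a single bag of any decomposition, so no decomposition can have width below 2. Therefore the treewidth is 2.

2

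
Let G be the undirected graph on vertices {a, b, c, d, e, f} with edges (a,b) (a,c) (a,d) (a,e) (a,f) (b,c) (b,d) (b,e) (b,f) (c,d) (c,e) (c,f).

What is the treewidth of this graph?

3

A width-3 tree decomposition is:
Bags: B1 = {a, b, c, f}  B2 = {a, b, c, e}  B3 = {a, b, c, d}
Tree: B1–B2, B1–B3
Each bag holds 4 vertices, so the decomposition has width 3, which upper-bounds the treewidth. For the lower bound, the 4 vertices {a, b, c, d} are pairwise adjacent, and any tree decomposition puts a clique entirely inside one bag — forcing width ≥ 3. Hence tw(G) = 3 exactly.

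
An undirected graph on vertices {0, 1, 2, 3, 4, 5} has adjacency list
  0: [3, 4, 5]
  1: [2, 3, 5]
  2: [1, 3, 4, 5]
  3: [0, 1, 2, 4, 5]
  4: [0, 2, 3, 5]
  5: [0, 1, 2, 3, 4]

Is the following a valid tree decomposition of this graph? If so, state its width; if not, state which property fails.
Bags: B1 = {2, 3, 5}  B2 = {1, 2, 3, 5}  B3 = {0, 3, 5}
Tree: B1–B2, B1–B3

A tree decomposition must satisfy three properties: every vertex lies in some bag; for every edge, both endpoints lie together in some bag; and for every vertex, the bags containing it form a connected subtree. Here vertex 4 appears in no bag, so the decomposition is invalid.

No — vertex 4 appears in no bag.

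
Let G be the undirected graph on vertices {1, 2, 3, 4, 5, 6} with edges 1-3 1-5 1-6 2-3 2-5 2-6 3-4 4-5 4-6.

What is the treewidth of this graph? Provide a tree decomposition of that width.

Every bag has size at most 4, so the width is 4 − 1 = 3 and tw(G) ≤ 3. For the lower bound: the 4 vertex sets {1,3}, {2,5}, {4}, {6} are disjoint, each induces a connected subgraph, and every pair is joined by at least one edge of G. Contracting each set to a single vertex therefore yields K_{4} as a minor, and since treewidth is minor-monotone, tw(G) ≥ tw(K_{4}) = 3. The upper and lower bounds meet at 3, so that is the treewidth.

Treewidth 3.
One such decomposition:
Bags: B1 = {1, 2, 3, 4}  B2 = {1, 2, 4, 5}  B3 = {1, 2, 4, 6}
Tree: B1–B2, B2–B3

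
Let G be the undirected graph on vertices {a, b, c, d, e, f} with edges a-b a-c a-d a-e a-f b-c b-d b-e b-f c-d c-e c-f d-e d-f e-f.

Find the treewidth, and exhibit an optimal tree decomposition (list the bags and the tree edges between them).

Treewidth 5.
One such decomposition:
Bags: B1 = {a, b, c, d, e, f}
Tree: (single bag)

A single bag containing all 6 vertices is trivially a valid decomposition of width 5. For the lower bound, the 6 vertices {a, b, c, d, e, f} are pairwise adjacent, and any tree decomposition puts a clique entirely inside one bag — forcing width ≥ 5. The upper and lower bounds meet at 5, so that is the treewidth.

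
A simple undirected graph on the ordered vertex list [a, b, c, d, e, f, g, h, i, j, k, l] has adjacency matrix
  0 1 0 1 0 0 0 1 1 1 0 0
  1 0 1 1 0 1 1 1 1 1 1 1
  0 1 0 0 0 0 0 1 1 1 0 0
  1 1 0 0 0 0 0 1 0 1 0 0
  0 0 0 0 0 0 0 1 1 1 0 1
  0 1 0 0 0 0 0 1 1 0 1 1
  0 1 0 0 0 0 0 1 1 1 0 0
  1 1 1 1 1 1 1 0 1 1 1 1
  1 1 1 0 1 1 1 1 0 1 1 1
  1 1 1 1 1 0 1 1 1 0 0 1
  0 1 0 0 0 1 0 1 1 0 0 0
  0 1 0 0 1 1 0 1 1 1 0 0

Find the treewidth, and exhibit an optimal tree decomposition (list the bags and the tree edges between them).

Every bag has size at most 5, so the width is 5 − 1 = 4 and tw(G) ≤ 4. On the other hand G contains the 5-clique {e, h, i, j, l}. A clique must lie in a single bag of any decomposition, so no decomposition can have width below 4. Hence tw(G) = 4 exactly.

Treewidth 4.
One optimal decomposition is:
Bags: B1 = {b, f, h, i, l}  B2 = {b, h, i, j, l}  B3 = {b, c, h, i, j}  B4 = {a, b, h, i, j}  B5 = {b, f, h, i, k}  B6 = {e, h, i, j, l}  B7 = {b, g, h, i, j}  B8 = {a, b, d, h, j}
Tree: B1–B2, B2–B3, B2–B4, B1–B5, B2–B6, B3–B7, B4–B8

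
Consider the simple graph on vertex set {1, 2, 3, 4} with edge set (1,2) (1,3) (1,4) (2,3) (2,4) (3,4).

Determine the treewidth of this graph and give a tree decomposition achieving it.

Treewidth 3.
One such decomposition:
Bags: B1 = {1, 2, 3, 4}
Tree: (single bag)

With just one bag of size 4, the width is 4 − 1 = 3, so tw(G) ≤ 3. For the lower bound, the 4 vertices {1, 2, 3, 4} are pairwise adjacent, and any tree decomposition puts a clique entirely inside one bag — forcing width ≥ 3. The upper and lower bounds meet at 3, so that is the treewidth.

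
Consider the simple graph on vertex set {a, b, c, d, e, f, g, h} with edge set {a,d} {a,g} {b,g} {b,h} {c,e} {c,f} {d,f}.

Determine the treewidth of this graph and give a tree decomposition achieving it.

Treewidth 1.
One such decomposition:
Bags: B1 = {b, h}  B2 = {b, g}  B3 = {a, g}  B4 = {a, d}  B5 = {d, f}  B6 = {c, f}  B7 = {c, e}
Tree: B1–B2, B2–B3, B3–B4, B4–B5, B5–B6, B6–B7

Every bag has size at most 2, so the width is 2 − 1 = 1 and tw(G) ≤ 1. Since G has at least one edge (e.g. h–b), it is not an edgeless graph, so tw(G) ≥ 1. Combining the bounds, tw(G) = 1.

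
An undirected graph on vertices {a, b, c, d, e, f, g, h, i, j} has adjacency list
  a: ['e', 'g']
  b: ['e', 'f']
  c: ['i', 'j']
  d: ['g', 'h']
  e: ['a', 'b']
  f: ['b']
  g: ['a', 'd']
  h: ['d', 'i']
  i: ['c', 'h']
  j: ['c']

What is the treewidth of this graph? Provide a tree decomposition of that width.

Each bag holds 2 vertices, so the decomposition has width 1, which upper-bounds the treewidth. G has an edge, so its treewidth is at least 1. Therefore the treewidth is 1.

Treewidth 1.
One optimal decomposition is:
Bags: B1 = {c, j}  B2 = {c, i}  B3 = {h, i}  B4 = {d, h}  B5 = {d, g}  B6 = {a, g}  B7 = {a, e}  B8 = {b, e}  B9 = {b, f}
Tree: B1–B2, B2–B3, B3–B4, B4–B5, B5–B6, B6–B7, B7–B8, B8–B9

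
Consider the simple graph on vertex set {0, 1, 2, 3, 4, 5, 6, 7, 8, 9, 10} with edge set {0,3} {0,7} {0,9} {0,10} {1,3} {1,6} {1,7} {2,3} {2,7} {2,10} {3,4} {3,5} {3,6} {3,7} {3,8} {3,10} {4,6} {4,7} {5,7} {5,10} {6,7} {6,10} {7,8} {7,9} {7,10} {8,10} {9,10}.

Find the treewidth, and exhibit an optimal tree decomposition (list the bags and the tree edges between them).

Each bag holds 4 vertices, so the decomposition has width 3, which upper-bounds the treewidth. On the other hand G contains the 4-clique {0, 7, 9, 10}. A clique must lie in a single bag of any decomposition, so no decomposition can have width below 3. Combining the bounds, tw(G) = 3.

Treewidth 3.
Bags: B1 = {3, 6, 7, 10}  B2 = {0, 3, 7, 10}  B3 = {3, 5, 7, 10}  B4 = {0, 7, 9, 10}  B5 = {3, 4, 6, 7}  B6 = {2, 3, 7, 10}  B7 = {1, 3, 6, 7}  B8 = {3, 7, 8, 10}
Tree: B1–B2, B2–B3, B2–B4, B1–B5, B3–B6, B1–B7, B1–B8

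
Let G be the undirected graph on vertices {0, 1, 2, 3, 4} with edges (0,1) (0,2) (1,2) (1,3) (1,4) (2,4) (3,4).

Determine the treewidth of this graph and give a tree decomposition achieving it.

Treewidth 2.
One optimal decomposition is:
Bags: B1 = {1, 3, 4}  B2 = {1, 2, 4}  B3 = {0, 1, 2}
Tree: B1–B2, B2–B3

Each bag holds 3 vertices, so the decomposition has width 2, which upper-bounds the treewidth. On the other hand G contains the 3-clique {0, 1, 2}. A clique must lie in a single bag of any decomposition, so no decomposition can have width below 2. Combining the bounds, tw(G) = 2.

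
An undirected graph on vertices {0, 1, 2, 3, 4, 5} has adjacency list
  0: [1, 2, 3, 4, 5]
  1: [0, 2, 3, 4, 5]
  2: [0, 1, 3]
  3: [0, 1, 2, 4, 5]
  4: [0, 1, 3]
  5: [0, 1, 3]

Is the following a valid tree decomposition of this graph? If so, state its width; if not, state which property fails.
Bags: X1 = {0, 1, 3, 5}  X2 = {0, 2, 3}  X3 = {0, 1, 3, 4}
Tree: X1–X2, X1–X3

No — edge (1,2) lies in no bag.

A tree decomposition must satisfy three properties: every vertex lies in some bag; for every edge, both endpoints lie together in some bag; and for every vertex, the bags containing it form a connected subtree. Here edge (1,2) lies in no bag, so the decomposition is invalid.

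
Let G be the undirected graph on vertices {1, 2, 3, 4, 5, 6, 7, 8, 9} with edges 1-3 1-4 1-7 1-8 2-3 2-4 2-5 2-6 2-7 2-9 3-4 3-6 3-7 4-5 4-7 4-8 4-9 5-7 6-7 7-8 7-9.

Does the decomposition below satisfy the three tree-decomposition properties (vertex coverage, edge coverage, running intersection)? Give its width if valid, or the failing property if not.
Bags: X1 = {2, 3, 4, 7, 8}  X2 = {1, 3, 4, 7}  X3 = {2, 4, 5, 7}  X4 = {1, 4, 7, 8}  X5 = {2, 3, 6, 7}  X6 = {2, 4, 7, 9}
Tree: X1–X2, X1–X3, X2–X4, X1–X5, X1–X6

No — bags containing vertex 8 are not connected in the tree.

A tree decomposition must satisfy three properties: every vertex lies in some bag; for every edge, both endpoints lie together in some bag; and for every vertex, the bags containing it form a connected subtree. Here bags containing vertex 8 are not connected in the tree, so the decomposition is invalid.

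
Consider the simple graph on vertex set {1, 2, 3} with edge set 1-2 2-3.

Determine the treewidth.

A width-1 tree decomposition is:
Bags: B1 = {2, 3}  B2 = {1, 2}
Tree: B1–B2
Every bag has size at most 2, so the width is 2 − 1 = 1 and tw(G) ≤ 1. Any graph with an edge has treewidth ≥ 1, and G has the edge 2–3. Therefore the treewidth is 1.

1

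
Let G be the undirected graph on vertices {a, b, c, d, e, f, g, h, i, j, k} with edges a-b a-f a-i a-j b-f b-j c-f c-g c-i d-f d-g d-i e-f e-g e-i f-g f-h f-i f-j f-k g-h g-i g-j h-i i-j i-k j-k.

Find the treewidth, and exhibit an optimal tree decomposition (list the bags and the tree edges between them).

The largest bag has 4 vertices, giving width 3; this decomposition certifies tw(G) ≤ 3. For the lower bound, the 4 vertices {a, b, f, j} are pairwise adjacent, and any tree decomposition puts a clique entirely inside one bag — forcing width ≥ 3. Hence tw(G) = 3 exactly.

Treewidth 3.
One such decomposition:
Bags: B1 = {f, g, h, i}  B2 = {f, g, i, j}  B3 = {d, f, g, i}  B4 = {a, f, i, j}  B5 = {f, i, j, k}  B6 = {a, b, f, j}  B7 = {c, f, g, i}  B8 = {e, f, g, i}
Tree: B1–B2, B2–B3, B2–B4, B2–B5, B4–B6, B3–B7, B1–B8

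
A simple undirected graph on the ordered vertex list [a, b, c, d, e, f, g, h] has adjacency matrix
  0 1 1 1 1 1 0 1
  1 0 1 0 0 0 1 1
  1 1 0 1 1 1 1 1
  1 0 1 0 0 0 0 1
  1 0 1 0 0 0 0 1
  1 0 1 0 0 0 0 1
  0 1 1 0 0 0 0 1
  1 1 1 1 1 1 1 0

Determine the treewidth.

A width-3 tree decomposition is:
Bags: B1 = {a, c, d, h}  B2 = {a, b, c, h}  B3 = {b, c, g, h}  B4 = {a, c, f, h}  B5 = {a, c, e, h}
Tree: B1–B2, B2–B3, B2–B4, B2–B5
Every bag has size at most 4, so the width is 4 − 1 = 3 and tw(G) ≤ 3. Conversely, {b, c, g, h} is a clique of size 4, and the vertices of any clique must share a bag in every tree decomposition; so some bag has ≥ 4 vertices and tw(G) ≥ 3. Hence tw(G) = 3 exactly.

3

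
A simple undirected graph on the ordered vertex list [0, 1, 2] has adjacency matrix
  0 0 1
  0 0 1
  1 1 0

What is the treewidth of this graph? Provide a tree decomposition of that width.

Each bag holds 2 vertices, so the decomposition has width 1, which upper-bounds the treewidth. G has an edge, so its treewidth is at least 1. The upper and lower bounds meet at 1, so that is the treewidth.

Treewidth 1.
Bags: B1 = {0, 2}  B2 = {1, 2}
Tree: B1–B2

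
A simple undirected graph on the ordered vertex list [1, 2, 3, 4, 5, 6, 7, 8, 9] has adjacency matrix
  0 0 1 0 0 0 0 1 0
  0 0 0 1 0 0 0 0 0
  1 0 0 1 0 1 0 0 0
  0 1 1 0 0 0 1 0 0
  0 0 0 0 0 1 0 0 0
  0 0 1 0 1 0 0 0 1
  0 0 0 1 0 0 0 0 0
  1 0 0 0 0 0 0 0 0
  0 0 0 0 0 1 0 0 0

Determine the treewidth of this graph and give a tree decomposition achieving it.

The largest bag has 2 vertices, giving width 1; this decomposition certifies tw(G) ≤ 1. Since G has at least one edge (e.g. 4–2), it is not an edgeless graph, so tw(G) ≥ 1. Combining the bounds, tw(G) = 1.

Treewidth 1.
One optimal decomposition is:
Bags: B1 = {2, 4}  B2 = {4, 7}  B3 = {3, 4}  B4 = {3, 6}  B5 = {5, 6}  B6 = {6, 9}  B7 = {1, 3}  B8 = {1, 8}
Tree: B1–B2, B2–B3, B3–B4, B4–B5, B4–B6, B3–B7, B7–B8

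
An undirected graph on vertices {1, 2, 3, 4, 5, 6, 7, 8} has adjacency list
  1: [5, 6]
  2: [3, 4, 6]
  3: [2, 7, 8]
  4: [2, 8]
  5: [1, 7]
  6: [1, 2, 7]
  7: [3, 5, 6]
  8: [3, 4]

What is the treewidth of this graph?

A width-2 tree decomposition is:
Bags: B1 = {2, 4, 8}  B2 = {2, 3, 8}  B3 = {2, 3, 6}  B4 = {3, 6, 7}  B5 = {1, 6, 7}  B6 = {1, 5, 7}
Tree: B1–B2, B2–B3, B3–B4, B4–B5, B5–B6
The largest bag has 3 vertices, giving width 2; this decomposition certifies tw(G) ≤ 2. The edges 4–8–3–2–4 form a cycle, so G is not a tree and its treewidth is at least 2. Combining the bounds, tw(G) = 2.

2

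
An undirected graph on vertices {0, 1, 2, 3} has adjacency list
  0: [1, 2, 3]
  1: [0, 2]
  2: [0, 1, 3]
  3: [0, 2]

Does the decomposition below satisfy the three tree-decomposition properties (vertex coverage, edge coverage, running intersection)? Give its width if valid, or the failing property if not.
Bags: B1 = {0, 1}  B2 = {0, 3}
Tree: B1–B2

No — vertex 2 appears in no bag.

A tree decomposition must satisfy three properties: every vertex lies in some bag; for every edge, both endpoints lie together in some bag; and for every vertex, the bags containing it form a connected subtree. Here vertex 2 appears in no bag, so the decomposition is invalid.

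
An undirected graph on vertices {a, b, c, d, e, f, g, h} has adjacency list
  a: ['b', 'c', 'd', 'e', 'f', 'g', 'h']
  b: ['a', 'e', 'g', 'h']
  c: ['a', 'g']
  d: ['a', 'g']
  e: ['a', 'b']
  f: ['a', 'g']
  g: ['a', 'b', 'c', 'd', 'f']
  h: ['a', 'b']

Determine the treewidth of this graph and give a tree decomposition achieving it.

Treewidth 2.
One such decomposition:
Bags: B1 = {a, c, g}  B2 = {a, f, g}  B3 = {a, b, g}  B4 = {a, d, g}  B5 = {a, b, e}  B6 = {a, b, h}
Tree: B1–B2, B1–B3, B2–B4, B3–B5, B3–B6

Each bag holds 3 vertices, so the decomposition has width 2, which upper-bounds the treewidth. Conversely, {a, d, g} is a clique of size 3, and the vertices of any clique must share a bag in every tree decomposition; so some bag has ≥ 3 vertices and tw(G) ≥ 2. Combining the bounds, tw(G) = 2.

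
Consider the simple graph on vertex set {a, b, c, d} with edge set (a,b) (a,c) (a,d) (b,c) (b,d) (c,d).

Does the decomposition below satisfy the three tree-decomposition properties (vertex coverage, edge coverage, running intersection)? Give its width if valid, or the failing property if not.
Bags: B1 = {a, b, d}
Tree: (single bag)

No — vertex c appears in no bag.

A tree decomposition must satisfy three properties: every vertex lies in some bag; for every edge, both endpoints lie together in some bag; and for every vertex, the bags containing it form a connected subtree. Here vertex c appears in no bag, so the decomposition is invalid.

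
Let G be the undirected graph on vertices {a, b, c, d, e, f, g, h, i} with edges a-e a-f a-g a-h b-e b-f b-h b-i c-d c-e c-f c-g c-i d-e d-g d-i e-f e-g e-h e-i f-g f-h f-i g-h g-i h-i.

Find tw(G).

A width-4 tree decomposition is:
Bags: B1 = {b, e, f, h, i}  B2 = {e, f, g, h, i}  B3 = {c, e, f, g, i}  B4 = {a, e, f, g, h}  B5 = {c, d, e, g, i}
Tree: B1–B2, B2–B3, B2–B4, B3–B5
Each bag holds 5 vertices, so the decomposition has width 4, which upper-bounds the treewidth. On the other hand G contains the 5-clique {c, d, e, g, i}. A clique must lie in a single bag of any decomposition, so no decomposition can have width below 4. Therefore the treewidth is 4.

4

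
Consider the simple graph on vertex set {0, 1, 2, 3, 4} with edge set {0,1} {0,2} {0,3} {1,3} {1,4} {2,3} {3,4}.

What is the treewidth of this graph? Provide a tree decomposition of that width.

Treewidth 2.
One such decomposition:
Bags: B1 = {1, 3, 4}  B2 = {0, 1, 3}  B3 = {0, 2, 3}
Tree: B1–B2, B2–B3

The largest bag has 3 vertices, giving width 2; this decomposition certifies tw(G) ≤ 2. For the lower bound, the 3 vertices {0, 1, 3} are pairwise adjacent, and any tree decomposition puts a clique entirely inside one bag — forcing width ≥ 2. The upper and lower bounds meet at 2, so that is the treewidth.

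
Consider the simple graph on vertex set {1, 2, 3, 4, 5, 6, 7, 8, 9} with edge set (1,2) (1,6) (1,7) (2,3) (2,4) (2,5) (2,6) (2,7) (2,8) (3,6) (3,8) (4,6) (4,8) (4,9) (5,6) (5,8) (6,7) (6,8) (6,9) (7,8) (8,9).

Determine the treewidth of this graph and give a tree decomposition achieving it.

Treewidth 3.
Bags: B1 = {2, 3, 6, 8}  B2 = {2, 5, 6, 8}  B3 = {2, 4, 6, 8}  B4 = {2, 6, 7, 8}  B5 = {1, 2, 6, 7}  B6 = {4, 6, 8, 9}
Tree: B1–B2, B1–B3, B3–B4, B4–B5, B3–B6

The largest bag has 4 vertices, giving width 3; this decomposition certifies tw(G) ≤ 3. On the other hand G contains the 4-clique {4, 6, 8, 9}. A clique must lie in a single bag of any decomposition, so no decomposition can have width below 3. Combining the bounds, tw(G) = 3.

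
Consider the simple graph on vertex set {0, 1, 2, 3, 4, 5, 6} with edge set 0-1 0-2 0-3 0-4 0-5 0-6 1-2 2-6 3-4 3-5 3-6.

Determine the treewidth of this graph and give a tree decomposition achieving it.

Each bag holds 3 vertices, so the decomposition has width 2, which upper-bounds the treewidth. On the other hand G contains the 3-clique {0, 1, 2}. A clique must lie in a single bag of any decomposition, so no decomposition can have width below 2. Therefore the treewidth is 2.

Treewidth 2.
One such decomposition:
Bags: B1 = {0, 3, 5}  B2 = {0, 3, 6}  B3 = {0, 2, 6}  B4 = {0, 1, 2}  B5 = {0, 3, 4}
Tree: B1–B2, B2–B3, B3–B4, B2–B5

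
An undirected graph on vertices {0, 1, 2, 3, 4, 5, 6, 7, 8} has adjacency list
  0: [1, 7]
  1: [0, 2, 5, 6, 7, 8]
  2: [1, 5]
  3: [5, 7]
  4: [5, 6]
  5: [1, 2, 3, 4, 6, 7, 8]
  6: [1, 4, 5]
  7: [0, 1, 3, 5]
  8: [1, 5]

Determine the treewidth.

A width-2 tree decomposition is:
Bags: B1 = {1, 2, 5}  B2 = {1, 5, 6}  B3 = {1, 5, 7}  B4 = {3, 5, 7}  B5 = {0, 1, 7}  B6 = {1, 5, 8}  B7 = {4, 5, 6}
Tree: B1–B2, B1–B3, B3–B4, B3–B5, B3–B6, B2–B7
Each bag holds 3 vertices, so the decomposition has width 2, which upper-bounds the treewidth. On the other hand G contains the 3-clique {0, 1, 7}. A clique must lie in a single bag of any decomposition, so no decomposition can have width below 2. Hence tw(G) = 2 exactly.

2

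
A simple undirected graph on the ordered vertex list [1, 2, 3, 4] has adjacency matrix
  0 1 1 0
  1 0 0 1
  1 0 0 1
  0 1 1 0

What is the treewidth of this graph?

A width-2 tree decomposition is:
Bags: B1 = {1, 2, 3}  B2 = {2, 3, 4}
Tree: B1–B2
Each bag holds 3 vertices, so the decomposition has width 2, which upper-bounds the treewidth. The edges 2–1–3–4–2 form a cycle, so G is not a tree and its treewidth is at least 2. Hence tw(G) = 2 exactly.

2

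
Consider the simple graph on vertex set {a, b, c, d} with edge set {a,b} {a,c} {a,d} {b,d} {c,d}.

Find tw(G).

2

A width-2 tree decomposition is:
Bags: B1 = {a, c, d}  B2 = {a, b, d}
Tree: B1–B2
Every bag has size at most 3, so the width is 3 − 1 = 2 and tw(G) ≤ 2. For the lower bound, the 3 vertices {a, c, d} are pairwise adjacent, and any tree decomposition puts a clique entirely inside one bag — forcing width ≥ 2. The upper and lower bounds meet at 2, so that is the treewidth.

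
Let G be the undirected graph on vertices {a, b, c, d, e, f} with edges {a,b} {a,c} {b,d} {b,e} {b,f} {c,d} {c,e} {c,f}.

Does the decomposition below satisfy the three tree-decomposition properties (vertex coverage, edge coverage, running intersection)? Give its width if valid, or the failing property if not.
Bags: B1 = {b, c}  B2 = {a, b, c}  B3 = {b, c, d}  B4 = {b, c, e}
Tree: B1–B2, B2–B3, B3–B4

A tree decomposition must satisfy three properties: every vertex lies in some bag; for every edge, both endpoints lie together in some bag; and for every vertex, the bags containing it form a connected subtree. Here vertex f appears in no bag, so the decomposition is invalid.

No — vertex f appears in no bag.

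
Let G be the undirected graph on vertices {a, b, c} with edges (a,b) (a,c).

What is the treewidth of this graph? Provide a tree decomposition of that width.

Treewidth 1.
One such decomposition:
Bags: B1 = {a, c}  B2 = {a, b}
Tree: B1–B2

Each bag holds 2 vertices, so the decomposition has width 1, which upper-bounds the treewidth. G has an edge, so its treewidth is at least 1. Combining the bounds, tw(G) = 1.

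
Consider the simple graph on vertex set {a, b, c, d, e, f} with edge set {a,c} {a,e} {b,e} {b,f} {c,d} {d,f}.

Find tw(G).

A width-2 tree decomposition is:
Bags: B1 = {c, d, f}  B2 = {a, c, f}  B3 = {a, e, f}  B4 = {b, e, f}
Tree: B1–B2, B2–B3, B3–B4
Each bag holds 3 vertices, so the decomposition has width 2, which upper-bounds the treewidth. Since f–d–c–a–e–b–f is a cycle in G, G is not acyclic. Forests are exactly the graphs of treewidth ≤ 1, so tw(G) ≥ 2. Hence tw(G) = 2 exactly.

2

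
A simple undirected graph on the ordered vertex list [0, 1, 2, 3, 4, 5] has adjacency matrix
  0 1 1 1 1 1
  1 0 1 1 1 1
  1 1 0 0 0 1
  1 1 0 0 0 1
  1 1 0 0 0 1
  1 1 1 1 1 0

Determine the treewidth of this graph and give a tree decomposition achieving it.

Treewidth 3.
One optimal decomposition is:
Bags: B1 = {0, 1, 4, 5}  B2 = {0, 1, 2, 5}  B3 = {0, 1, 3, 5}
Tree: B1–B2, B1–B3

Every bag has size at most 4, so the width is 4 − 1 = 3 and tw(G) ≤ 3. Conversely, {0, 1, 2, 5} is a clique of size 4, and the vertices of any clique must share a bag in every tree decomposition; so some bag has ≥ 4 vertices and tw(G) ≥ 3. Therefore the treewidth is 3.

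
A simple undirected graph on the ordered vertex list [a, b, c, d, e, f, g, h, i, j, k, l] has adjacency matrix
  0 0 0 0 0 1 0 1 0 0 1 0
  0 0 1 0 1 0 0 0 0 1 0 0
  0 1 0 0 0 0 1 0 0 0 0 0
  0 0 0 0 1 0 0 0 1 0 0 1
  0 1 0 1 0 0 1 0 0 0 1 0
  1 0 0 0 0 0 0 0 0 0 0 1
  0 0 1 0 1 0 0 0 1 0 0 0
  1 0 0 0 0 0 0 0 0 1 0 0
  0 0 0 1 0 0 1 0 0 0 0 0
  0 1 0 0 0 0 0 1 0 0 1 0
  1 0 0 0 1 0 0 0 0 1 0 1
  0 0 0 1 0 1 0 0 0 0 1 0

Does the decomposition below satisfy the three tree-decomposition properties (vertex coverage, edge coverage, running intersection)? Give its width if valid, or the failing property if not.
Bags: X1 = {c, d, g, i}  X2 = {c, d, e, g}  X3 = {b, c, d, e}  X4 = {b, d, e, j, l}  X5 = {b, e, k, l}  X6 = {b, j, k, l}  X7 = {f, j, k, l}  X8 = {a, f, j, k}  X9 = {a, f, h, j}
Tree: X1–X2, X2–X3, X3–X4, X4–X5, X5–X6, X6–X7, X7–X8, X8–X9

No — bags containing vertex j are not connected in the tree.

A tree decomposition must satisfy three properties: every vertex lies in some bag; for every edge, both endpoints lie together in some bag; and for every vertex, the bags containing it form a connected subtree. Here bags containing vertex j are not connected in the tree, so the decomposition is invalid.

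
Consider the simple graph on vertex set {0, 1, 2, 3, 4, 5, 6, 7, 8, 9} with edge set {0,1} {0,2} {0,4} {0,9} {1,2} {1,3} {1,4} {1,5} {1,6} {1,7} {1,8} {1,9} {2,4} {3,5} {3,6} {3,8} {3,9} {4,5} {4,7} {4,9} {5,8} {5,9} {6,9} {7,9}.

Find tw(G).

A width-3 tree decomposition is:
Bags: B1 = {0, 1, 4, 9}  B2 = {1, 4, 5, 9}  B3 = {1, 4, 7, 9}  B4 = {1, 3, 5, 9}  B5 = {0, 1, 2, 4}  B6 = {1, 3, 6, 9}  B7 = {1, 3, 5, 8}
Tree: B1–B2, B1–B3, B2–B4, B1–B5, B4–B6, B4–B7
Each bag holds 4 vertices, so the decomposition has width 3, which upper-bounds the treewidth. For the lower bound, the 4 vertices {1, 3, 5, 8} are pairwise adjacent, and any tree decomposition puts a clique entirely inside one bag — forcing width ≥ 3. Therefore the treewidth is 3.

3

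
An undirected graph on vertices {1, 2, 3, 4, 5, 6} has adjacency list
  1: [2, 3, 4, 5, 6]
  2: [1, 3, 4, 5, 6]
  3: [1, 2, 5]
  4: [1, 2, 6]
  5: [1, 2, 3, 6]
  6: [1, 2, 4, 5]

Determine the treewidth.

3

A width-3 tree decomposition is:
Bags: B1 = {1, 2, 5, 6}  B2 = {1, 2, 3, 5}  B3 = {1, 2, 4, 6}
Tree: B1–B2, B1–B3
Each bag holds 4 vertices, so the decomposition has width 3, which upper-bounds the treewidth. For the lower bound, the 4 vertices {1, 2, 4, 6} are pairwise adjacent, and any tree decomposition puts a clique entirely inside one bag — forcing width ≥ 3. Therefore the treewidth is 3.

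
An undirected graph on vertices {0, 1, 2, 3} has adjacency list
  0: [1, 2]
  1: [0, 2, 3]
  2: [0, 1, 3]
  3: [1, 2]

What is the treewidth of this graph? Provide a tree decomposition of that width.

Treewidth 2.
One such decomposition:
Bags: B1 = {1, 2, 3}  B2 = {0, 1, 2}
Tree: B1–B2

Each bag holds 3 vertices, so the decomposition has width 2, which upper-bounds the treewidth. For the lower bound, the 3 vertices {0, 1, 2} are pairwise adjacent, and any tree decomposition puts a clique entirely inside one bag — forcing width ≥ 2. Hence tw(G) = 2 exactly.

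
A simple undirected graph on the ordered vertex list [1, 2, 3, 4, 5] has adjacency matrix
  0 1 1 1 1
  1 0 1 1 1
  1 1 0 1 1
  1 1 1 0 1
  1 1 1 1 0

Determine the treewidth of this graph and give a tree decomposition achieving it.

A single bag containing all 5 vertices is trivially a valid decomposition of width 4. For the lower bound, the 5 vertices {1, 2, 3, 4, 5} are pairwise adjacent, and any tree decomposition puts a clique entirely inside one bag — forcing width ≥ 4. Hence tw(G) = 4 exactly.

Treewidth 4.
One optimal decomposition is:
Bags: B1 = {1, 2, 3, 4, 5}
Tree: (single bag)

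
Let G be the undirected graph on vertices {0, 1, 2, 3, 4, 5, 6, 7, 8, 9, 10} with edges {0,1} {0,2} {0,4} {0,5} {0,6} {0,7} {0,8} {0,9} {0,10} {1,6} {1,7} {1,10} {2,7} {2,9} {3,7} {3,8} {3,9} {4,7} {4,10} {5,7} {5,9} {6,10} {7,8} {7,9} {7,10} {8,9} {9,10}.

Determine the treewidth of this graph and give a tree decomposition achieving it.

Every bag has size at most 4, so the width is 4 − 1 = 3 and tw(G) ≤ 3. Conversely, {0, 1, 6, 10} is a clique of size 4, and the vertices of any clique must share a bag in every tree decomposition; so some bag has ≥ 4 vertices and tw(G) ≥ 3. Hence tw(G) = 3 exactly.

Treewidth 3.
One optimal decomposition is:
Bags: B1 = {0, 7, 8, 9}  B2 = {0, 7, 9, 10}  B3 = {0, 1, 7, 10}  B4 = {0, 2, 7, 9}  B5 = {3, 7, 8, 9}  B6 = {0, 5, 7, 9}  B7 = {0, 1, 6, 10}  B8 = {0, 4, 7, 10}
Tree: B1–B2, B2–B3, B2–B4, B1–B5, B1–B6, B3–B7, B3–B8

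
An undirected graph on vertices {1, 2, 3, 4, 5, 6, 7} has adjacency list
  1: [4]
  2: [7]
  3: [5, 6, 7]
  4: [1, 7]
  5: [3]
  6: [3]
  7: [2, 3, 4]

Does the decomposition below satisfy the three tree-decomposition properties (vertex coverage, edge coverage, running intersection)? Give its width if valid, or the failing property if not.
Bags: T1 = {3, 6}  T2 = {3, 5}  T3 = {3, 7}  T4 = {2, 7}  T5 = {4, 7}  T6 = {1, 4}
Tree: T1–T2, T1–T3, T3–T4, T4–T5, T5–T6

Yes; width 1.

Checking the three conditions: (i) the bags cover all of {1, 2, 3, 4, 5, 6, 7}; (ii) for each edge, some bag contains both endpoints; (iii) the bags containing any fixed vertex form a subtree. All hold, so the decomposition is valid with width 2 − 1 = 1.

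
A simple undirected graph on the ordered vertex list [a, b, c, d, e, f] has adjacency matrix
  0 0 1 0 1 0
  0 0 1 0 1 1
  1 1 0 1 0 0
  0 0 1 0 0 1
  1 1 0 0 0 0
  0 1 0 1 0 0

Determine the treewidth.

2

A width-2 tree decomposition is:
Bags: B1 = {c, d, f}  B2 = {b, c, f}  B3 = {a, b, c}  B4 = {a, b, e}
Tree: B1–B2, B2–B3, B3–B4
Every bag has size at most 3, so the width is 3 − 1 = 2 and tw(G) ≤ 2. Since d–f–b–c–d is a cycle in G, G is not acyclic. Forests are exactly the graphs of treewidth ≤ 1, so tw(G) ≥ 2. Hence tw(G) = 2 exactly.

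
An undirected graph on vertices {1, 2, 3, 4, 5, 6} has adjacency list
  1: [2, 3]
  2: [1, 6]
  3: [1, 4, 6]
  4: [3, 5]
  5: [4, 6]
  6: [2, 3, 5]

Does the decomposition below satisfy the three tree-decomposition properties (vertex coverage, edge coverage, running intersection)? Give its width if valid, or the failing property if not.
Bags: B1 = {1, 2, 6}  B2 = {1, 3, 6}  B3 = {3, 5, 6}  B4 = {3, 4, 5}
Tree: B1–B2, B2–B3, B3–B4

Yes; width 2.

Vertex coverage: the bags together contain {1, 2, 3, 4, 5, 6}, the full vertex set. Edge coverage: each edge of G has both endpoints in at least one bag. Running intersection: for every vertex, the bags containing it form a connected subtree. All three properties hold, so this is a valid tree decomposition of width max|bag| − 1 = 2, and hence tw(G) ≤ 2.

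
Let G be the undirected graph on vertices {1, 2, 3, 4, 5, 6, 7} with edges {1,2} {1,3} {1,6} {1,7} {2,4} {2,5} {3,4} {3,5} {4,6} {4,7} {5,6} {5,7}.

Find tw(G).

A width-3 tree decomposition is:
Bags: B1 = {1, 3, 4, 5}  B2 = {1, 4, 5, 6}  B3 = {1, 2, 4, 5}  B4 = {1, 4, 5, 7}
Tree: B1–B2, B2–B3, B3–B4
Each bag holds 4 vertices, so the decomposition has width 3, which upper-bounds the treewidth. For the lower bound: the 4 vertex sets {3,4}, {5,6}, {1}, {2} are disjoint, each induces a connected subgraph, and every pair is joined by at least one edge of G. Contracting each set to a single vertex therefore yields K_{4} as a minor, and since treewidth is minor-monotone, tw(G) ≥ tw(K_{4}) = 3. Combining the bounds, tw(G) = 3.

3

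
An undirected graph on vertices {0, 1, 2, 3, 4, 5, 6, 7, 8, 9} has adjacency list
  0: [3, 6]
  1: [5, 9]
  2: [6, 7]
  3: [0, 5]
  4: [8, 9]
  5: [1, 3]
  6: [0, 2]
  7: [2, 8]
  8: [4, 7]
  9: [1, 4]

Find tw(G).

2

A width-2 tree decomposition is:
Bags: B1 = {1, 5, 9}  B2 = {3, 5, 9}  B3 = {0, 3, 9}  B4 = {0, 6, 9}  B5 = {2, 6, 9}  B6 = {2, 7, 9}  B7 = {7, 8, 9}  B8 = {4, 8, 9}
Tree: B1–B2, B2–B3, B3–B4, B4–B5, B5–B6, B6–B7, B7–B8
The largest bag has 3 vertices, giving width 2; this decomposition certifies tw(G) ≤ 2. For the lower bound, G contains the cycle 9–1–5–3–0–6–2–7–8–4–9, so G is not a forest; only forests have treewidth ≤ 1, hence tw(G) ≥ 2. Therefore the treewidth is 2.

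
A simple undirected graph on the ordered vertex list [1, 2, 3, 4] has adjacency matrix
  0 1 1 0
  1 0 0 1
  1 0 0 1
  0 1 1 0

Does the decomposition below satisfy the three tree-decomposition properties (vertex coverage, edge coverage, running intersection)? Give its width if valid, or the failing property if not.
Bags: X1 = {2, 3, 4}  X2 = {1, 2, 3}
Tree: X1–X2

Yes; width 2.

Checking the three conditions: (i) the bags cover all of {1, 2, 3, 4}; (ii) for each edge, some bag contains both endpoints; (iii) the bags containing any fixed vertex form a subtree. All hold, so the decomposition is valid with width 3 − 1 = 2.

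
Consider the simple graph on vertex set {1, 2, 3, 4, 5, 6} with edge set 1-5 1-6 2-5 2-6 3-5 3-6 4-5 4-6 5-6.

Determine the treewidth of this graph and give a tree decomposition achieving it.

Treewidth 2.
Bags: B1 = {3, 5, 6}  B2 = {2, 5, 6}  B3 = {1, 5, 6}  B4 = {4, 5, 6}
Tree: B1–B2, B1–B3, B3–B4

Every bag has size at most 3, so the width is 3 − 1 = 2 and tw(G) ≤ 2. Conversely, {1, 5, 6} is a clique of size 3, and the vertices of any clique must share a bag in every tree decomposition; so some bag has ≥ 3 vertices and tw(G) ≥ 2. Therefore the treewidth is 2.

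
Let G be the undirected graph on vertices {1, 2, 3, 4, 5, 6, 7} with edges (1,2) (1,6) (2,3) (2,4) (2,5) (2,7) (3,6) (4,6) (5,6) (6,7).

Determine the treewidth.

A width-2 tree decomposition is:
Bags: B1 = {2, 5, 6}  B2 = {2, 6, 7}  B3 = {2, 4, 6}  B4 = {2, 3, 6}  B5 = {1, 2, 6}
Tree: B1–B2, B2–B3, B3–B4, B4–B5
Each bag holds 3 vertices, so the decomposition has width 2, which upper-bounds the treewidth. The edges 6–5–2–7–6 form a cycle, so G is not a tree and its treewidth is at least 2. Combining the bounds, tw(G) = 2.

2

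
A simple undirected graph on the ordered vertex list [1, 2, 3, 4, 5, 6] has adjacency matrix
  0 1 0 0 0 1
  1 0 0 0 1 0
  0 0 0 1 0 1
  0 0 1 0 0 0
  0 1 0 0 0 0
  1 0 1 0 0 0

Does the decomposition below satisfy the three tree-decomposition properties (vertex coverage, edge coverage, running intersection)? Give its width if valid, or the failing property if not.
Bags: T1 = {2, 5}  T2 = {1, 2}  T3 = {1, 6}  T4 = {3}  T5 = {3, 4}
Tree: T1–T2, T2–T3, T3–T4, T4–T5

No — edge (6,3) lies in no bag.

A tree decomposition must satisfy three properties: every vertex lies in some bag; for every edge, both endpoints lie together in some bag; and for every vertex, the bags containing it form a connected subtree. Here edge (6,3) lies in no bag, so the decomposition is invalid.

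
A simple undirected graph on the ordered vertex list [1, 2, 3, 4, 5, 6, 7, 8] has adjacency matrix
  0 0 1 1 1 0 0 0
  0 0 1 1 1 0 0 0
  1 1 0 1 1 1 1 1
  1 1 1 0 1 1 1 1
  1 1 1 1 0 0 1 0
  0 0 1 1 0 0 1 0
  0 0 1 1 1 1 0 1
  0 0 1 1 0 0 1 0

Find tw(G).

3

A width-3 tree decomposition is:
Bags: B1 = {3, 4, 7, 8}  B2 = {3, 4, 5, 7}  B3 = {3, 4, 6, 7}  B4 = {2, 3, 4, 5}  B5 = {1, 3, 4, 5}
Tree: B1–B2, B2–B3, B2–B4, B2–B5
Every bag has size at most 4, so the width is 4 − 1 = 3 and tw(G) ≤ 3. On the other hand G contains the 4-clique {3, 4, 7, 8}. A clique must lie in a single bag of any decomposition, so no decomposition can have width below 3. Hence tw(G) = 3 exactly.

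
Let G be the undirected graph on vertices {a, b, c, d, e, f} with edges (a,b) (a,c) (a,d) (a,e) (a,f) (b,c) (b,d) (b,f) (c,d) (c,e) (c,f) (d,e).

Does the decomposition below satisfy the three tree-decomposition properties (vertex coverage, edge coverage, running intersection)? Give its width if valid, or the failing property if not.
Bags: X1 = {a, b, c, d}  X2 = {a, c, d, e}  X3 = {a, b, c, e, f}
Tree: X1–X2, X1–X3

A tree decomposition must satisfy three properties: every vertex lies in some bag; for every edge, both endpoints lie together in some bag; and for every vertex, the bags containing it form a connected subtree. Here bags containing vertex e are not connected in the tree, so the decomposition is invalid.

No — bags containing vertex e are not connected in the tree.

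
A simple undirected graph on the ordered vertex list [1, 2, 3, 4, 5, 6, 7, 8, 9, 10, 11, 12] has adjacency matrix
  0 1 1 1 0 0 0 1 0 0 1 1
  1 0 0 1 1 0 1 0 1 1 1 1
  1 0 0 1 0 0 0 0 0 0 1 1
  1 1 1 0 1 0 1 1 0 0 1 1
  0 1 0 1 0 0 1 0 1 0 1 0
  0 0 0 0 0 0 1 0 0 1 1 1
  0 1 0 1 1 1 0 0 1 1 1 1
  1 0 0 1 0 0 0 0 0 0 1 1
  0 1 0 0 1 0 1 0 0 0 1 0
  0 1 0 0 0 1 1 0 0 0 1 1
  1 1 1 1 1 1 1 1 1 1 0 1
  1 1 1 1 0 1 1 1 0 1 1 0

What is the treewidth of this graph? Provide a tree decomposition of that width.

Each bag holds 5 vertices, so the decomposition has width 4, which upper-bounds the treewidth. Conversely, {2, 5, 7, 9, 11} is a clique of size 5, and the vertices of any clique must share a bag in every tree decomposition; so some bag has ≥ 5 vertices and tw(G) ≥ 4. Therefore the treewidth is 4.

Treewidth 4.
One such decomposition:
Bags: B1 = {2, 4, 7, 11, 12}  B2 = {2, 4, 5, 7, 11}  B3 = {2, 5, 7, 9, 11}  B4 = {2, 7, 10, 11, 12}  B5 = {1, 2, 4, 11, 12}  B6 = {1, 3, 4, 11, 12}  B7 = {1, 4, 8, 11, 12}  B8 = {6, 7, 10, 11, 12}
Tree: B1–B2, B2–B3, B1–B4, B1–B5, B5–B6, B6–B7, B4–B8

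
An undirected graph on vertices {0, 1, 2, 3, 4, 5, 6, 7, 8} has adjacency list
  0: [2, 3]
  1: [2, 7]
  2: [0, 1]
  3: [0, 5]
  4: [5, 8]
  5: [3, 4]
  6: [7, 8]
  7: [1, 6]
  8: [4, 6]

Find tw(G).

2

A width-2 tree decomposition is:
Bags: B1 = {3, 4, 5}  B2 = {3, 4, 8}  B3 = {3, 6, 8}  B4 = {3, 6, 7}  B5 = {1, 3, 7}  B6 = {1, 2, 3}  B7 = {0, 2, 3}
Tree: B1–B2, B2–B3, B3–B4, B4–B5, B5–B6, B6–B7
Every bag has size at most 3, so the width is 3 − 1 = 2 and tw(G) ≤ 2. The edges 3–5–4–8–6–7–1–2–0–3 form a cycle, so G is not a tree and its treewidth is at least 2. Hence tw(G) = 2 exactly.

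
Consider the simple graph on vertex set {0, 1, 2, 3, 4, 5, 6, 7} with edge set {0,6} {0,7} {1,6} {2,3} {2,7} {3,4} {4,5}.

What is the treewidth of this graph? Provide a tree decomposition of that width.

Treewidth 1.
Bags: B1 = {1, 6}  B2 = {0, 6}  B3 = {0, 7}  B4 = {2, 7}  B5 = {2, 3}  B6 = {3, 4}  B7 = {4, 5}
Tree: B1–B2, B2–B3, B3–B4, B4–B5, B5–B6, B6–B7

Each bag holds 2 vertices, so the decomposition has width 1, which upper-bounds the treewidth. Since G has at least one edge (e.g. 1–6), it is not an edgeless graph, so tw(G) ≥ 1. The upper and lower bounds meet at 1, so that is the treewidth.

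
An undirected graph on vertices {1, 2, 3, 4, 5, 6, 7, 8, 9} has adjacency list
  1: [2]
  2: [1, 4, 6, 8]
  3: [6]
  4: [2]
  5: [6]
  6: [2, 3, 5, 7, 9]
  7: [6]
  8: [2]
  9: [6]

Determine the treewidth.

A width-1 tree decomposition is:
Bags: B1 = {2, 6}  B2 = {2, 4}  B3 = {6, 9}  B4 = {6, 7}  B5 = {1, 2}  B6 = {5, 6}  B7 = {3, 6}  B8 = {2, 8}
Tree: B1–B2, B1–B3, B1–B4, B1–B5, B4–B6, B1–B7, B5–B8
Every bag has size at most 2, so the width is 2 − 1 = 1 and tw(G) ≤ 1. Any graph with an edge has treewidth ≥ 1, and G has the edge 6–2. The upper and lower bounds meet at 1, so that is the treewidth.

1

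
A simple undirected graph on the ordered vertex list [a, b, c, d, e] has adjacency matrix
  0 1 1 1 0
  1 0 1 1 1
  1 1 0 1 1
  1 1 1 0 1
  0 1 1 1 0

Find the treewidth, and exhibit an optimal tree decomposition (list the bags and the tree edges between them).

Treewidth 3.
One optimal decomposition is:
Bags: B1 = {b, c, d, e}  B2 = {a, b, c, d}
Tree: B1–B2

Each bag holds 4 vertices, so the decomposition has width 3, which upper-bounds the treewidth. For the lower bound, the 4 vertices {b, c, d, e} are pairwise adjacent, and any tree decomposition puts a clique entirely inside one bag — forcing width ≥ 3. Combining the bounds, tw(G) = 3.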